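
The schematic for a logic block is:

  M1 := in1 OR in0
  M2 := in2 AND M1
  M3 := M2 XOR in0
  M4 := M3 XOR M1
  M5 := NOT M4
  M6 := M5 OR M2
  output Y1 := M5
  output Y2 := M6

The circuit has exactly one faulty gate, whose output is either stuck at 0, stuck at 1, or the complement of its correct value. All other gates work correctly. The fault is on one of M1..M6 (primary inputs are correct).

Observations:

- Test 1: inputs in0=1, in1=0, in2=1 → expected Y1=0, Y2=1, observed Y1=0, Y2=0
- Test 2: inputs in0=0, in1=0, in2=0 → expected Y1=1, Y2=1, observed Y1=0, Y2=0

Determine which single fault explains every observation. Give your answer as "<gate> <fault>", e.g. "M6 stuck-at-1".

M1 inverted output

Fault-free values for test 1 (in0=1, in1=0, in2=1): M1=1, M2=1, M3=0, M4=1, M5=0, M6=1, giving Y1=0, Y2=1. Observed Y1=0, Y2=0.
Test 1: faults giving observed Y1=0, Y2=0 are {M1 stuck-at-0, M1 inverted output, M6 stuck-at-0, M6 inverted output}.
Test 2 (in0=0, in1=0, in2=0): fault-free M1=0, M2=0, M3=0, M4=0, M5=1, M6=1 → Y1=1, Y2=1; observed Y1=0, Y2=0. Eliminates M1 stuck-at-0, M6 stuck-at-0, M6 inverted output.
Only M1 inverted output is consistent with every test.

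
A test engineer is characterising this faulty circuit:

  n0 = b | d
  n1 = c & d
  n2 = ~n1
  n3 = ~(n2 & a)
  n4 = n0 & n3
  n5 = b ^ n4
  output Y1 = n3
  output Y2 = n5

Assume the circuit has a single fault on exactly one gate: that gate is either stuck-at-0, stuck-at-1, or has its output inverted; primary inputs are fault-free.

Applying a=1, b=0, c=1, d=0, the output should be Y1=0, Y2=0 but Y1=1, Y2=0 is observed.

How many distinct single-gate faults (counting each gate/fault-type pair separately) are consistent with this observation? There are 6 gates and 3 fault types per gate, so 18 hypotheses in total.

Fault-free: n0=0, n1=0, n2=1, n3=0, n4=0, n5=0 → Y1=0, Y2=0. Observed Y1=1, Y2=0.
  n0: none of the 3 fault types match ✗
  n1: stuck-at-1, inverted output ✓; others ✗
  n2: stuck-at-0, inverted output ✓; others ✗
  n3: stuck-at-1, inverted output ✓; others ✗
  n4: none of the 3 fault types match ✗
  n5: none of the 3 fault types match ✗
Consistent faults: {n1 stuck-at-1, n1 inverted output, n2 stuck-at-0, n2 inverted output, n3 stuck-at-1, n3 inverted output} — 6 in all.

6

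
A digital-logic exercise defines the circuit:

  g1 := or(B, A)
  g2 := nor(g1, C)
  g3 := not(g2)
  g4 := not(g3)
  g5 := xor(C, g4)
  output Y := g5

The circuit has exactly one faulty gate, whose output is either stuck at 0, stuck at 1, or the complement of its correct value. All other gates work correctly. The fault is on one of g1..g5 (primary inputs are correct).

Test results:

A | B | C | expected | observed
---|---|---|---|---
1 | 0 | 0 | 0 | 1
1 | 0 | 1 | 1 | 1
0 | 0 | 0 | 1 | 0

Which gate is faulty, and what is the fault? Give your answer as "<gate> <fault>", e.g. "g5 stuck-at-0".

g1 inverted output

Fault-free values for test 1 (A=1, B=0, C=0): g1=1, g2=0, g3=1, g4=0, g5=0, giving Y=0. Observed 1.
Test 1: faults giving observed 1 are {g1 stuck-at-0, g1 inverted output, g2 stuck-at-1, g2 inverted output, g3 stuck-at-0, g3 inverted output, g4 stuck-at-1, g4 inverted output, g5 stuck-at-1, g5 inverted output}.
Test 2 (A=1, B=0, C=1): fault-free g1=1, g2=0, g3=1, g4=0, g5=1 → 1; observed 1. Eliminates g2 stuck-at-1, g2 inverted output, g3 stuck-at-0, g3 inverted output, g4 stuck-at-1, g4 inverted output, g5 inverted output.
Test 3 (A=0, B=0, C=0): fault-free g1=0, g2=1, g3=0, g4=1, g5=1 → 1; observed 0. Eliminates g1 stuck-at-0, g5 stuck-at-1.
Only g1 inverted output is consistent with every test.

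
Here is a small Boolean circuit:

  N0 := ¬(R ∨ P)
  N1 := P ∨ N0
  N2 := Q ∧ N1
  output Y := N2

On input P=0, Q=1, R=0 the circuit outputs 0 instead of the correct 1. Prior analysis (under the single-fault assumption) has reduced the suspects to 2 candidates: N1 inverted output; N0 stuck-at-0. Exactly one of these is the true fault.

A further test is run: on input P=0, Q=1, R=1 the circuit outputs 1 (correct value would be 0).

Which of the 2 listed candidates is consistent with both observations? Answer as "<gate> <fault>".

Evaluate each candidate on input P=0, Q=1, R=1:
  N1 inverted output: N0=0, N1=1 [inverted output], N2=1 → 1 — matches
  N0 stuck-at-0: N0=0 [stuck-at-0], N1=0, N2=0 → 0 — eliminated
Only N1 inverted output reproduces the observed 1.

N1 inverted output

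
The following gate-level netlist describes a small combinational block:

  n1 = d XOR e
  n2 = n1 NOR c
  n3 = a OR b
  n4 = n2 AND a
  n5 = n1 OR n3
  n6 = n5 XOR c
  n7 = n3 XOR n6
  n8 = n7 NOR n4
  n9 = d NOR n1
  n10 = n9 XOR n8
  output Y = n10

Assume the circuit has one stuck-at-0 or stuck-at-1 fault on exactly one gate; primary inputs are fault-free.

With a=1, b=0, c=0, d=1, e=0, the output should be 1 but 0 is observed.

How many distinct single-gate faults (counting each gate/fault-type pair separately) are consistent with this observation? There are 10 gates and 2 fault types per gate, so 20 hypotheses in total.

10

Fault-free: n1=1, n2=0, n3=1, n4=0, n5=1, n6=1, n7=0, n8=1, n9=0, n10=1 → 1. Observed 0.
  n1: stuck-at-0 ✓; others ✗
  n2: stuck-at-1 ✓; others ✗
  n3: stuck-at-0 ✓; others ✗
  n4: stuck-at-1 ✓; others ✗
  n5: stuck-at-0 ✓; others ✗
  n6: stuck-at-0 ✓; others ✗
  n7: stuck-at-1 ✓; others ✗
  n8: stuck-at-0 ✓; others ✗
  n9: stuck-at-1 ✓; others ✗
  n10: stuck-at-0 ✓; others ✗
Consistent faults: {n1 stuck-at-0, n2 stuck-at-1, n3 stuck-at-0, n4 stuck-at-1, n5 stuck-at-0, n6 stuck-at-0, n7 stuck-at-1, n8 stuck-at-0, n9 stuck-at-1, n10 stuck-at-0} — 10 in all.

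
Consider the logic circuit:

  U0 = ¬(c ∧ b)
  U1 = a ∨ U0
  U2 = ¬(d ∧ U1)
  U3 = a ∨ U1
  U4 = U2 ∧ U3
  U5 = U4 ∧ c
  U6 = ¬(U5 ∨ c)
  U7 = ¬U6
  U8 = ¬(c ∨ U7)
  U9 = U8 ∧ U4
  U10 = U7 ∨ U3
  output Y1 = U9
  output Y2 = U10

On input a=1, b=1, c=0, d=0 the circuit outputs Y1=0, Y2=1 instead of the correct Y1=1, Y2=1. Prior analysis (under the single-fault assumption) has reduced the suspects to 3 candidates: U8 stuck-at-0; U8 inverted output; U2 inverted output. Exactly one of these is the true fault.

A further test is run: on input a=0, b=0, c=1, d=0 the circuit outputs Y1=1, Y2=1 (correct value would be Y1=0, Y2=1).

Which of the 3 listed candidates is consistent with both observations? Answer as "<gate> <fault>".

Evaluate each candidate on input a=0, b=0, c=1, d=0:
  U8 stuck-at-0: U0=1, U1=1, U2=1, U3=1, U4=1, U5=1, U6=0, U7=1, U8=0 [stuck-at-0], U9=0, U10=1 → Y1=0, Y2=1 — eliminated
  U8 inverted output: U0=1, U1=1, U2=1, U3=1, U4=1, U5=1, U6=0, U7=1, U8=1 [inverted output], U9=1, U10=1 → Y1=1, Y2=1 — matches
  U2 inverted output: U0=1, U1=1, U2=0 [inverted output], U3=1, U4=0, U5=0, U6=0, U7=1, U8=0, U9=0, U10=1 → Y1=0, Y2=1 — eliminated
Only U8 inverted output reproduces the observed Y1=1, Y2=1.

U8 inverted output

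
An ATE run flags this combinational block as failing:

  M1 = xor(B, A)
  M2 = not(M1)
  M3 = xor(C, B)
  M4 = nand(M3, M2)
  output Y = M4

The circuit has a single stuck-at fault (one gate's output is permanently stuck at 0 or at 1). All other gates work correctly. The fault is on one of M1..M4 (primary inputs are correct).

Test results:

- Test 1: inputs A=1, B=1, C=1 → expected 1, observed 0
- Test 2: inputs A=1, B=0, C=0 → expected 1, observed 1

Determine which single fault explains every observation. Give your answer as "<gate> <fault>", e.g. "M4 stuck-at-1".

Fault-free values for test 1 (A=1, B=1, C=1): M1=0, M2=1, M3=0, M4=1, giving Y=1. Observed 0.
Test 1: faults giving observed 0 are {M3 stuck-at-1, M4 stuck-at-0}.
Test 2 (A=1, B=0, C=0): fault-free M1=1, M2=0, M3=0, M4=1 → 1; observed 1. Eliminates M4 stuck-at-0.
Only M3 stuck-at-1 is consistent with every test.

M3 stuck-at-1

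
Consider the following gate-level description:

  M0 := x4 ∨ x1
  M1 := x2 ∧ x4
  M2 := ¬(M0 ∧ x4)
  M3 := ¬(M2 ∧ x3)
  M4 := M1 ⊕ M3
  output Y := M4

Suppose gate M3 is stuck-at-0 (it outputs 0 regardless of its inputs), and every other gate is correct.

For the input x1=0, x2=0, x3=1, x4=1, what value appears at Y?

Propagate with M3 forced: M0=1, M1=0, M2=0, M3=0 [stuck-at-0], M4=0.
So Y = 0. (Without the fault it would be 1.)

0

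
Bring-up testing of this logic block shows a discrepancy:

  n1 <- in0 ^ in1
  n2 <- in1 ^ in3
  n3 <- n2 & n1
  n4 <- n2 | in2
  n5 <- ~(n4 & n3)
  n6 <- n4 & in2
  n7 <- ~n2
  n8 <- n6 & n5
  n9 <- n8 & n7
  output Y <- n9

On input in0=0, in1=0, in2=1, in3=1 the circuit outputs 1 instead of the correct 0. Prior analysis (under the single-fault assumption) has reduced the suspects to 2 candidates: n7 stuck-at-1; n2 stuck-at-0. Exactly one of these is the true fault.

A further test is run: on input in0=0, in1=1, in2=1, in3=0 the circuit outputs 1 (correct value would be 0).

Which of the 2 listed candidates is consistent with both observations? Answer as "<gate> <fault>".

Evaluate each candidate on input in0=0, in1=1, in2=1, in3=0:
  n7 stuck-at-1: n1=1, n2=1, n3=1, n4=1, n5=0, n6=1, n7=1 [stuck-at-1], n8=0, n9=0 → 0 — eliminated
  n2 stuck-at-0: n1=1, n2=0 [stuck-at-0], n3=0, n4=1, n5=1, n6=1, n7=1, n8=1, n9=1 → 1 — matches
Only n2 stuck-at-0 reproduces the observed 1.

n2 stuck-at-0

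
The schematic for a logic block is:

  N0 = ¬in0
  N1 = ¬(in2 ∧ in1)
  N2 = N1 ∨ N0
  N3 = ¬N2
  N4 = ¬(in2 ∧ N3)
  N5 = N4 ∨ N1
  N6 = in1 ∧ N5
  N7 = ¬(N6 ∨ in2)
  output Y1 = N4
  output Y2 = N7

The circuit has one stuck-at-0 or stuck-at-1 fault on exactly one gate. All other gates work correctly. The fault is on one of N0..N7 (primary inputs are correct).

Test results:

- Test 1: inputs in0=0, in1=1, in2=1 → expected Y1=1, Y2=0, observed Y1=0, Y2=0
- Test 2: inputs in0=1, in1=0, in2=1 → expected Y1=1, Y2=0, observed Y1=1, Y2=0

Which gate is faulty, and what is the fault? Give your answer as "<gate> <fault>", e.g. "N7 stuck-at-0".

N0 stuck-at-0

Fault-free values for test 1 (in0=0, in1=1, in2=1): N0=1, N1=0, N2=1, N3=0, N4=1, N5=1, N6=1, N7=0, giving Y1=1, Y2=0. Observed Y1=0, Y2=0.
Test 1: faults giving observed Y1=0, Y2=0 are {N0 stuck-at-0, N2 stuck-at-0, N3 stuck-at-1, N4 stuck-at-0}.
Test 2 (in0=1, in1=0, in2=1): fault-free N0=0, N1=1, N2=1, N3=0, N4=1, N5=1, N6=0, N7=0 → Y1=1, Y2=0; observed Y1=1, Y2=0. Eliminates N2 stuck-at-0, N3 stuck-at-1, N4 stuck-at-0.
Only N0 stuck-at-0 is consistent with every test.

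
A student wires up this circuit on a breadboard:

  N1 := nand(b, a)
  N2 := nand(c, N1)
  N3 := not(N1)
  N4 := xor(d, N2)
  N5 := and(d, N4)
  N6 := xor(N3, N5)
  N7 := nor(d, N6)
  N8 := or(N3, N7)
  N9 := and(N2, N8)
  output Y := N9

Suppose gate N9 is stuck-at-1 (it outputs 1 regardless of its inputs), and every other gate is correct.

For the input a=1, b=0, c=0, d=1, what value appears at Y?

1

Propagate with N9 forced: N1=1, N2=1, N3=0, N4=0, N5=0, N6=0, N7=0, N8=0, N9=1 [stuck-at-1].
So Y = 1. (Without the fault it would be 0.)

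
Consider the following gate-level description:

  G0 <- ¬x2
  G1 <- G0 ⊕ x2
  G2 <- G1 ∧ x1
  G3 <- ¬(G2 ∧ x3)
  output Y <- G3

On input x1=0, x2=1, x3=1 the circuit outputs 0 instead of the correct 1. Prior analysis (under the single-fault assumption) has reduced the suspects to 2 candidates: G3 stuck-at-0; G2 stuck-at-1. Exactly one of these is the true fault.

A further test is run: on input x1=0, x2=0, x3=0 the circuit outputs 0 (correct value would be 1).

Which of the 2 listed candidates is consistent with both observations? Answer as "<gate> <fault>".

G3 stuck-at-0

Evaluate each candidate on input x1=0, x2=0, x3=0:
  G3 stuck-at-0: G0=1, G1=1, G2=0, G3=0 [stuck-at-0] → 0 — matches
  G2 stuck-at-1: G0=1, G1=1, G2=1 [stuck-at-1], G3=1 → 1 — eliminated
Only G3 stuck-at-0 reproduces the observed 0.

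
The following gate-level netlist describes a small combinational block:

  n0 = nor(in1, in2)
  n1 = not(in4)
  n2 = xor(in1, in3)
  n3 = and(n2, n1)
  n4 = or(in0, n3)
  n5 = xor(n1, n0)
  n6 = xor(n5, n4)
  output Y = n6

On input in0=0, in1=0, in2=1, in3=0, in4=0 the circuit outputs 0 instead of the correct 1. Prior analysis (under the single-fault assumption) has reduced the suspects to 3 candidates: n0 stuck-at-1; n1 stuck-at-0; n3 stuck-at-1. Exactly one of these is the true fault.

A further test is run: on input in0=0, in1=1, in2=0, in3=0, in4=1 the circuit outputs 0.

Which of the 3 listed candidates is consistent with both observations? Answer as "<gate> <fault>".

Evaluate each candidate on input in0=0, in1=1, in2=0, in3=0, in4=1:
  n0 stuck-at-1: n0=1 [stuck-at-1], n1=0, n2=1, n3=0, n4=0, n5=1, n6=1 → 1 — eliminated
  n1 stuck-at-0: n0=0, n1=0 [stuck-at-0], n2=1, n3=0, n4=0, n5=0, n6=0 → 0 — matches
  n3 stuck-at-1: n0=0, n1=0, n2=1, n3=1 [stuck-at-1], n4=1, n5=0, n6=1 → 1 — eliminated
Only n1 stuck-at-0 reproduces the observed 0.

n1 stuck-at-0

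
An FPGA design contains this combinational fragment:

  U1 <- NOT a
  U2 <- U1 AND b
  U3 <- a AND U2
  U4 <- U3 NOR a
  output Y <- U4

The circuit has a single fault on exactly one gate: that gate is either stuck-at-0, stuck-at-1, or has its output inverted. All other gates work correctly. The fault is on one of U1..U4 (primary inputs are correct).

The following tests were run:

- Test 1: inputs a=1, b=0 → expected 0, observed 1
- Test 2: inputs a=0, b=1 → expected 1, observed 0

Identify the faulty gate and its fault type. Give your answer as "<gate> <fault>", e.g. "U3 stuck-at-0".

Fault-free values for test 1 (a=1, b=0): U1=0, U2=0, U3=0, U4=0, giving Y=0. Observed 1.
Test 1: faults giving observed 1 are {U4 stuck-at-1, U4 inverted output}.
Test 2 (a=0, b=1): fault-free U1=1, U2=1, U3=0, U4=1 → 1; observed 0. Eliminates U4 stuck-at-1.
Only U4 inverted output is consistent with every test.

U4 inverted output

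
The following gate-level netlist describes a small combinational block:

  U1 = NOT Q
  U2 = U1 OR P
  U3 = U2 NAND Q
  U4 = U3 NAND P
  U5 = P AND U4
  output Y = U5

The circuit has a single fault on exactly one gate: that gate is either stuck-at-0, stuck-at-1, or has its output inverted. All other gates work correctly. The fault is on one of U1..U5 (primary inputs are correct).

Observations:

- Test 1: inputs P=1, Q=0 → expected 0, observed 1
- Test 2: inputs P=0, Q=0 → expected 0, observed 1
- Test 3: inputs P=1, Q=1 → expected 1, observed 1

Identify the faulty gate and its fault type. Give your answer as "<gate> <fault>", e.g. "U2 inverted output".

Fault-free values for test 1 (P=1, Q=0): U1=1, U2=1, U3=1, U4=0, U5=0, giving Y=0. Observed 1.
Test 1: faults giving observed 1 are {U3 stuck-at-0, U3 inverted output, U4 stuck-at-1, U4 inverted output, U5 stuck-at-1, U5 inverted output}.
Test 2 (P=0, Q=0): fault-free U1=1, U2=1, U3=1, U4=1, U5=0 → 0; observed 1. Eliminates U3 stuck-at-0, U3 inverted output, U4 stuck-at-1, U4 inverted output.
Test 3 (P=1, Q=1): fault-free U1=0, U2=1, U3=0, U4=1, U5=1 → 1; observed 1. Eliminates U5 inverted output.
Only U5 stuck-at-1 is consistent with every test.

U5 stuck-at-1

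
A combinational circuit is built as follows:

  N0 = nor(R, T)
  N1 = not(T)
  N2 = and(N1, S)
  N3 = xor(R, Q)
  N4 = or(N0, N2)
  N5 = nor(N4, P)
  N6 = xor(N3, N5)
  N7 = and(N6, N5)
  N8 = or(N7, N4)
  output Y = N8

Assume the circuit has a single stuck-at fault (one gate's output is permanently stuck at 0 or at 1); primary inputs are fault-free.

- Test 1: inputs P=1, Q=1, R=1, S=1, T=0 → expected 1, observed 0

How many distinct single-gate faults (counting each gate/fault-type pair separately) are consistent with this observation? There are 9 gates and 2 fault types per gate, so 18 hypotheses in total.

Fault-free: N0=0, N1=1, N2=1, N3=0, N4=1, N5=0, N6=0, N7=0, N8=1 → 1. Observed 0.
  N0: none of the 2 fault types match ✗
  N1: stuck-at-0 ✓; others ✗
  N2: stuck-at-0 ✓; others ✗
  N3: none of the 2 fault types match ✗
  N4: stuck-at-0 ✓; others ✗
  N5: none of the 2 fault types match ✗
  N6: none of the 2 fault types match ✗
  N7: none of the 2 fault types match ✗
  N8: stuck-at-0 ✓; others ✗
Consistent faults: {N1 stuck-at-0, N2 stuck-at-0, N4 stuck-at-0, N8 stuck-at-0} — 4 in all.

4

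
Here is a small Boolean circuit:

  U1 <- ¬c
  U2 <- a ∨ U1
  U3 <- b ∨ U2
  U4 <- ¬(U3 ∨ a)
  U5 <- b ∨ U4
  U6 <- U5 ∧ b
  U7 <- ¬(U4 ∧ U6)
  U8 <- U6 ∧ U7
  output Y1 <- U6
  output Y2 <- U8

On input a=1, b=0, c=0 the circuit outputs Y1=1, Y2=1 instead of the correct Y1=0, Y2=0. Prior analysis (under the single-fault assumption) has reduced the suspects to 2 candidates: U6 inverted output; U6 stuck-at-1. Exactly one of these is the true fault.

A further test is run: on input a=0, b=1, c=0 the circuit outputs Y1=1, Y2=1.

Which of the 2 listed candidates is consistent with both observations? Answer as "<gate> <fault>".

U6 stuck-at-1

Evaluate each candidate on input a=0, b=1, c=0:
  U6 inverted output: U1=1, U2=1, U3=1, U4=0, U5=1, U6=0 [inverted output], U7=1, U8=0 → Y1=0, Y2=0 — eliminated
  U6 stuck-at-1: U1=1, U2=1, U3=1, U4=0, U5=1, U6=1 [stuck-at-1], U7=1, U8=1 → Y1=1, Y2=1 — matches
Only U6 stuck-at-1 reproduces the observed Y1=1, Y2=1.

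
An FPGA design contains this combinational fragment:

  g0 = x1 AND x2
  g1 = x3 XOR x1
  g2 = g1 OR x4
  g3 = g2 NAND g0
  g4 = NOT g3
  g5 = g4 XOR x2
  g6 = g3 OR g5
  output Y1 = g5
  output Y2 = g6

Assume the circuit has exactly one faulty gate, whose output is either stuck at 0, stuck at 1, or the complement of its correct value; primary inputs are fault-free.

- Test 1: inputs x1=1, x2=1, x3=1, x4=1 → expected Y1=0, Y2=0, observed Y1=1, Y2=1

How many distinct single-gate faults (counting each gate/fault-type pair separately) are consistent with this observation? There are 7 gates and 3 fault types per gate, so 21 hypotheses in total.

Fault-free: g0=1, g1=0, g2=1, g3=0, g4=1, g5=0, g6=0 → Y1=0, Y2=0. Observed Y1=1, Y2=1.
  g0: stuck-at-0, inverted output ✓; others ✗
  g1: none of the 3 fault types match ✗
  g2: stuck-at-0, inverted output ✓; others ✗
  g3: stuck-at-1, inverted output ✓; others ✗
  g4: stuck-at-0, inverted output ✓; others ✗
  g5: stuck-at-1, inverted output ✓; others ✗
  g6: none of the 3 fault types match ✗
Consistent faults: {g0 stuck-at-0, g0 inverted output, g2 stuck-at-0, g2 inverted output, g3 stuck-at-1, g3 inverted output, g4 stuck-at-0, g4 inverted output, g5 stuck-at-1, g5 inverted output} — 10 in all.

10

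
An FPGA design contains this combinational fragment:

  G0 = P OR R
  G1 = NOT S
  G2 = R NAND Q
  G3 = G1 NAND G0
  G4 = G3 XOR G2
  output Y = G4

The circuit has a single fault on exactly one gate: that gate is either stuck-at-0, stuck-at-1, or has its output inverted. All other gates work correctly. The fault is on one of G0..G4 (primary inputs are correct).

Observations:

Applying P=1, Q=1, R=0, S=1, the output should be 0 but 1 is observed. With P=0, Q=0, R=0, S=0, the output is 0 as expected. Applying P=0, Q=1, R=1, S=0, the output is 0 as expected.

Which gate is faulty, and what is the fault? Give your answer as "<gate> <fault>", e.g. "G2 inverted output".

G1 stuck-at-1

Fault-free values for test 1 (P=1, Q=1, R=0, S=1): G0=1, G1=0, G2=1, G3=1, G4=0, giving Y=0. Observed 1.
Test 1: faults giving observed 1 are {G1 stuck-at-1, G1 inverted output, G2 stuck-at-0, G2 inverted output, G3 stuck-at-0, G3 inverted output, G4 stuck-at-1, G4 inverted output}.
Test 2 (P=0, Q=0, R=0, S=0): fault-free G0=0, G1=1, G2=1, G3=1, G4=0 → 0; observed 0. Eliminates G2 stuck-at-0, G2 inverted output, G3 stuck-at-0, G3 inverted output, G4 stuck-at-1, G4 inverted output.
Test 3 (P=0, Q=1, R=1, S=0): fault-free G0=1, G1=1, G2=0, G3=0, G4=0 → 0; observed 0. Eliminates G1 inverted output.
Only G1 stuck-at-1 is consistent with every test.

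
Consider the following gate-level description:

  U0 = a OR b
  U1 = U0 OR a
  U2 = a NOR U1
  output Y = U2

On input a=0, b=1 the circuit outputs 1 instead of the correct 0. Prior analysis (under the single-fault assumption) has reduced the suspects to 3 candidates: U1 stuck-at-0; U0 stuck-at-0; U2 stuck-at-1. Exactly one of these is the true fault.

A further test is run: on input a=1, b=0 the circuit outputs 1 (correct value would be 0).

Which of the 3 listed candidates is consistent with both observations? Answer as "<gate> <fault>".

U2 stuck-at-1

Evaluate each candidate on input a=1, b=0:
  U1 stuck-at-0: U0=1, U1=0 [stuck-at-0], U2=0 → 0 — eliminated
  U0 stuck-at-0: U0=0 [stuck-at-0], U1=1, U2=0 → 0 — eliminated
  U2 stuck-at-1: U0=1, U1=1, U2=1 [stuck-at-1] → 1 — matches
Only U2 stuck-at-1 reproduces the observed 1.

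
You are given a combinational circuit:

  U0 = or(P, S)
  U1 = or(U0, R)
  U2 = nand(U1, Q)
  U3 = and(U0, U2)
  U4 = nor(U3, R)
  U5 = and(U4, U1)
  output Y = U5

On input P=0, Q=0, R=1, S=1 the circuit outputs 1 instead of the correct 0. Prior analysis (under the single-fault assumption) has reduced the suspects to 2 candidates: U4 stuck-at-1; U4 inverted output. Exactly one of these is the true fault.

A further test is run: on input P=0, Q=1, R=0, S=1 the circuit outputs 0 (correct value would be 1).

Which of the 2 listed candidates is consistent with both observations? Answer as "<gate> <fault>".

Evaluate each candidate on input P=0, Q=1, R=0, S=1:
  U4 stuck-at-1: U0=1, U1=1, U2=0, U3=0, U4=1 [stuck-at-1], U5=1 → 1 — eliminated
  U4 inverted output: U0=1, U1=1, U2=0, U3=0, U4=0 [inverted output], U5=0 → 0 — matches
Only U4 inverted output reproduces the observed 0.

U4 inverted output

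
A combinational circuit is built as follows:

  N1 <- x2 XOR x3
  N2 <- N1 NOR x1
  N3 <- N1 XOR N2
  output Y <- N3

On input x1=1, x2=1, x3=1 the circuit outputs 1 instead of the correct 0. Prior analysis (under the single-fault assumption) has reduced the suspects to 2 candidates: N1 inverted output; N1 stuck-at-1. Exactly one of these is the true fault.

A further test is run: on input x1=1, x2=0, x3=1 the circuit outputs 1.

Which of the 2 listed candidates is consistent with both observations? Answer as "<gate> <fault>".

Evaluate each candidate on input x1=1, x2=0, x3=1:
  N1 inverted output: N1=0 [inverted output], N2=0, N3=0 → 0 — eliminated
  N1 stuck-at-1: N1=1 [stuck-at-1], N2=0, N3=1 → 1 — matches
Only N1 stuck-at-1 reproduces the observed 1.

N1 stuck-at-1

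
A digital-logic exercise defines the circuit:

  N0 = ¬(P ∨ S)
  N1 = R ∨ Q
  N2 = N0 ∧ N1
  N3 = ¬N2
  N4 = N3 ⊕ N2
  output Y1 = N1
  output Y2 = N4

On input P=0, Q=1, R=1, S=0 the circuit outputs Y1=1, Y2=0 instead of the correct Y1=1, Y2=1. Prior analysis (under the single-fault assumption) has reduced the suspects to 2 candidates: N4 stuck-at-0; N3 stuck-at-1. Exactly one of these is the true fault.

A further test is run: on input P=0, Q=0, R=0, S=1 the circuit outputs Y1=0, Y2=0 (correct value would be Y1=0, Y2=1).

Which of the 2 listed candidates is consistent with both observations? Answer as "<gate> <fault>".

N4 stuck-at-0

Evaluate each candidate on input P=0, Q=0, R=0, S=1:
  N4 stuck-at-0: N0=0, N1=0, N2=0, N3=1, N4=0 [stuck-at-0] → Y1=0, Y2=0 — matches
  N3 stuck-at-1: N0=0, N1=0, N2=0, N3=1 [stuck-at-1], N4=1 → Y1=0, Y2=1 — eliminated
Only N4 stuck-at-0 reproduces the observed Y1=0, Y2=0.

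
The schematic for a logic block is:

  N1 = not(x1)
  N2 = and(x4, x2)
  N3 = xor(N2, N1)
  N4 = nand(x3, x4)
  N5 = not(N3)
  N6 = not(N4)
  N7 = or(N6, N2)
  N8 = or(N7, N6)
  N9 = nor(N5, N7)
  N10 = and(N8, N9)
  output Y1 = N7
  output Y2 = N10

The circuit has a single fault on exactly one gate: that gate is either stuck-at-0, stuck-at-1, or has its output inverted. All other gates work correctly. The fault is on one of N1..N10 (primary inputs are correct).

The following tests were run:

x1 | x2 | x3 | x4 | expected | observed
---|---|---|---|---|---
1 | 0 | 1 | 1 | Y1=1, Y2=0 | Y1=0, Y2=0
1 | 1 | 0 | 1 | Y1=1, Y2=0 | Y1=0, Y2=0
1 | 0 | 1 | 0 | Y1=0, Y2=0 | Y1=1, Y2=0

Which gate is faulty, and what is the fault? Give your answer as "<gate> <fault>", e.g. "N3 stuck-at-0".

N7 inverted output

Fault-free values for test 1 (x1=1, x2=0, x3=1, x4=1): N1=0, N2=0, N3=0, N4=0, N5=1, N6=1, N7=1, N8=1, N9=0, N10=0, giving Y1=1, Y2=0. Observed Y1=0, Y2=0.
Test 1: faults giving observed Y1=0, Y2=0 are {N4 stuck-at-1, N4 inverted output, N6 stuck-at-0, N6 inverted output, N7 stuck-at-0, N7 inverted output}.
Test 2 (x1=1, x2=1, x3=0, x4=1): fault-free N1=0, N2=1, N3=1, N4=1, N5=0, N6=0, N7=1, N8=1, N9=0, N10=0 → Y1=1, Y2=0; observed Y1=0, Y2=0. Eliminates N4 stuck-at-1, N4 inverted output, N6 stuck-at-0, N6 inverted output.
Test 3 (x1=1, x2=0, x3=1, x4=0): fault-free N1=0, N2=0, N3=0, N4=1, N5=1, N6=0, N7=0, N8=0, N9=0, N10=0 → Y1=0, Y2=0; observed Y1=1, Y2=0. Eliminates N7 stuck-at-0.
Only N7 inverted output is consistent with every test.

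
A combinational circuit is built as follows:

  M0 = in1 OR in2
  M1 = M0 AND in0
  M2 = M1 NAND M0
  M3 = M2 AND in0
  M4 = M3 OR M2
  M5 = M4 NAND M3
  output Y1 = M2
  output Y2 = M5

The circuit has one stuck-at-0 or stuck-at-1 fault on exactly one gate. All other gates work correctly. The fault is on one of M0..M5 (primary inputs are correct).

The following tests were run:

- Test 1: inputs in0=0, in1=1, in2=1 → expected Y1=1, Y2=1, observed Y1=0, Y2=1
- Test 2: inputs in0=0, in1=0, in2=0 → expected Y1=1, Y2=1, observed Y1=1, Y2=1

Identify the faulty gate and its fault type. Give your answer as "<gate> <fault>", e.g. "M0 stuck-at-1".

Fault-free values for test 1 (in0=0, in1=1, in2=1): M0=1, M1=0, M2=1, M3=0, M4=1, M5=1, giving Y1=1, Y2=1. Observed Y1=0, Y2=1.
Test 1: faults giving observed Y1=0, Y2=1 are {M1 stuck-at-1, M2 stuck-at-0}.
Test 2 (in0=0, in1=0, in2=0): fault-free M0=0, M1=0, M2=1, M3=0, M4=1, M5=1 → Y1=1, Y2=1; observed Y1=1, Y2=1. Eliminates M2 stuck-at-0.
Only M1 stuck-at-1 is consistent with every test.

M1 stuck-at-1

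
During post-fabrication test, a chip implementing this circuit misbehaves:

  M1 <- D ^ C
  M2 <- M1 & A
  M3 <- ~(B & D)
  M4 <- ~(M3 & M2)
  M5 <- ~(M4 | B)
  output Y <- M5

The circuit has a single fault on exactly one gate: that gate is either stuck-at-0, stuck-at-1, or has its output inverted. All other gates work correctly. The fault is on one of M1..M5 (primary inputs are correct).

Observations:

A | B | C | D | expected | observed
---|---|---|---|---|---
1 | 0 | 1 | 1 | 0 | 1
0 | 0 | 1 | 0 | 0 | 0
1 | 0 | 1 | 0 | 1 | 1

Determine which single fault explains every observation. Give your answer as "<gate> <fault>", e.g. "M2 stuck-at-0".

M1 stuck-at-1

Fault-free values for test 1 (A=1, B=0, C=1, D=1): M1=0, M2=0, M3=1, M4=1, M5=0, giving Y=0. Observed 1.
Test 1: faults giving observed 1 are {M1 stuck-at-1, M1 inverted output, M2 stuck-at-1, M2 inverted output, M4 stuck-at-0, M4 inverted output, M5 stuck-at-1, M5 inverted output}.
Test 2 (A=0, B=0, C=1, D=0): fault-free M1=1, M2=0, M3=1, M4=1, M5=0 → 0; observed 0. Eliminates M2 stuck-at-1, M2 inverted output, M4 stuck-at-0, M4 inverted output, M5 stuck-at-1, M5 inverted output.
Test 3 (A=1, B=0, C=1, D=0): fault-free M1=1, M2=1, M3=1, M4=0, M5=1 → 1; observed 1. Eliminates M1 inverted output.
Only M1 stuck-at-1 is consistent with every test.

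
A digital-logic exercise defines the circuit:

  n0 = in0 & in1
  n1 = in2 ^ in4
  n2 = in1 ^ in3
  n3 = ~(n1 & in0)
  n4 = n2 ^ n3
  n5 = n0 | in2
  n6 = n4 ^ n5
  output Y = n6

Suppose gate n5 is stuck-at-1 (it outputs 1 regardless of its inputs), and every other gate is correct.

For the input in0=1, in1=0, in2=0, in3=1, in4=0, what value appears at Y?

1

Propagate with n5 forced: n0=0, n1=0, n2=1, n3=1, n4=0, n5=1 [stuck-at-1], n6=1.
So Y = 1. (Without the fault it would be 0.)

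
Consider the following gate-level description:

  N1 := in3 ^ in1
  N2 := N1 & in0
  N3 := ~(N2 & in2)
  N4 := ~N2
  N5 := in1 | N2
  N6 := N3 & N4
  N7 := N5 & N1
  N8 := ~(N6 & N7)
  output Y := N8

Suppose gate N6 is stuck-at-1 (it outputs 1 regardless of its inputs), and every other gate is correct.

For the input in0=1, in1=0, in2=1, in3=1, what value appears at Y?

0

Propagate with N6 forced: N1=1, N2=1, N3=0, N4=0, N5=1, N6=1 [stuck-at-1], N7=1, N8=0.
So Y = 0. (Without the fault it would be 1.)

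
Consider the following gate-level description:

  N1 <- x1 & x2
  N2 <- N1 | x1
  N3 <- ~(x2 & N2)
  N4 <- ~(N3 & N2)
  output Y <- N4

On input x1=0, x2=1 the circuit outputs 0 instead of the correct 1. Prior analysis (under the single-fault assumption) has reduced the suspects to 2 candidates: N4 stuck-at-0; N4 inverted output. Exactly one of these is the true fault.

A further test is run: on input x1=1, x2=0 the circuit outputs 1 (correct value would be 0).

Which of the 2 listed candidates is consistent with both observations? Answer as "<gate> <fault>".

Evaluate each candidate on input x1=1, x2=0:
  N4 stuck-at-0: N1=0, N2=1, N3=1, N4=0 [stuck-at-0] → 0 — eliminated
  N4 inverted output: N1=0, N2=1, N3=1, N4=1 [inverted output] → 1 — matches
Only N4 inverted output reproduces the observed 1.

N4 inverted output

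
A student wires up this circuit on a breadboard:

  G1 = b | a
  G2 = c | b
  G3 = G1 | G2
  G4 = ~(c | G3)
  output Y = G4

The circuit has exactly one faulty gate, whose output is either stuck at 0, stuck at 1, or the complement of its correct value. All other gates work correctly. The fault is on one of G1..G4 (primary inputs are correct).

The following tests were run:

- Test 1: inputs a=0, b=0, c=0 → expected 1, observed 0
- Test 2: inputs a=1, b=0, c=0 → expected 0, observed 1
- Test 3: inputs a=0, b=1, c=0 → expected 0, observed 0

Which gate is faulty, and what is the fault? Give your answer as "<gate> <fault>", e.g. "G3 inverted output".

G1 inverted output

Fault-free values for test 1 (a=0, b=0, c=0): G1=0, G2=0, G3=0, G4=1, giving Y=1. Observed 0.
Test 1: faults giving observed 0 are {G1 stuck-at-1, G1 inverted output, G2 stuck-at-1, G2 inverted output, G3 stuck-at-1, G3 inverted output, G4 stuck-at-0, G4 inverted output}.
Test 2 (a=1, b=0, c=0): fault-free G1=1, G2=0, G3=1, G4=0 → 0; observed 1. Eliminates G1 stuck-at-1, G2 stuck-at-1, G2 inverted output, G3 stuck-at-1, G4 stuck-at-0.
Test 3 (a=0, b=1, c=0): fault-free G1=1, G2=1, G3=1, G4=0 → 0; observed 0. Eliminates G3 inverted output, G4 inverted output.
Only G1 inverted output is consistent with every test.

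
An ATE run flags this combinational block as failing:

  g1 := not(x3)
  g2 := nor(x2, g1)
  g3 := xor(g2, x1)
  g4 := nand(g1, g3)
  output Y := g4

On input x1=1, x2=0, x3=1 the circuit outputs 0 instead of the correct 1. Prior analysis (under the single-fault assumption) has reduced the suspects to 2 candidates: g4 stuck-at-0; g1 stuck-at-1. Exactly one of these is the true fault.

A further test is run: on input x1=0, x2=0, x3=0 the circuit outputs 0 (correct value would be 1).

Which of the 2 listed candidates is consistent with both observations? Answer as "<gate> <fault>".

g4 stuck-at-0

Evaluate each candidate on input x1=0, x2=0, x3=0:
  g4 stuck-at-0: g1=1, g2=0, g3=0, g4=0 [stuck-at-0] → 0 — matches
  g1 stuck-at-1: g1=1 [stuck-at-1], g2=0, g3=0, g4=1 → 1 — eliminated
Only g4 stuck-at-0 reproduces the observed 0.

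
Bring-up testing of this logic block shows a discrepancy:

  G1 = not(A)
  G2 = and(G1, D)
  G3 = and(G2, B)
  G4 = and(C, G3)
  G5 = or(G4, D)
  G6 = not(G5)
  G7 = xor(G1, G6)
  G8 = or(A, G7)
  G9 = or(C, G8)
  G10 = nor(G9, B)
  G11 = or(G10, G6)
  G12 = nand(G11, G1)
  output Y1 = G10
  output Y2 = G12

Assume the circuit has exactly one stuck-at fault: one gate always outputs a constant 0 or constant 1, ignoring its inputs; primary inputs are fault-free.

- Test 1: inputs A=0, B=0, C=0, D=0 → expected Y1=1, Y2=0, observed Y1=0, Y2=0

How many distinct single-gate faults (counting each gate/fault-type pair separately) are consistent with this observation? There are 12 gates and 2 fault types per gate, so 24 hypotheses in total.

Fault-free: G1=1, G2=0, G3=0, G4=0, G5=0, G6=1, G7=0, G8=0, G9=0, G10=1, G11=1, G12=0 → Y1=1, Y2=0. Observed Y1=0, Y2=0.
  G1: none of the 2 fault types match ✗
  G2: none of the 2 fault types match ✗
  G3: none of the 2 fault types match ✗
  G4: none of the 2 fault types match ✗
  G5: none of the 2 fault types match ✗
  G6: none of the 2 fault types match ✗
  G7: stuck-at-1 ✓; others ✗
  G8: stuck-at-1 ✓; others ✗
  G9: stuck-at-1 ✓; others ✗
  G10: stuck-at-0 ✓; others ✗
  G11: none of the 2 fault types match ✗
  G12: none of the 2 fault types match ✗
Consistent faults: {G7 stuck-at-1, G8 stuck-at-1, G9 stuck-at-1, G10 stuck-at-0} — 4 in all.

4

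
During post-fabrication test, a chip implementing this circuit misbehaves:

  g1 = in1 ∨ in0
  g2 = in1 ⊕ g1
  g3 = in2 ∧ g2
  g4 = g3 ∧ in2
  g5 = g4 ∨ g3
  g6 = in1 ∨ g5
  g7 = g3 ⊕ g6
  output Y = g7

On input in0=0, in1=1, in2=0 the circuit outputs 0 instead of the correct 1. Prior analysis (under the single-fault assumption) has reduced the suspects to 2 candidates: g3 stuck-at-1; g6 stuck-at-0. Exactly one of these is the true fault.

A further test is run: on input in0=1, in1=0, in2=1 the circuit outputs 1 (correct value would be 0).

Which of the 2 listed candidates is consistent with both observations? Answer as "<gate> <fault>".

g6 stuck-at-0

Evaluate each candidate on input in0=1, in1=0, in2=1:
  g3 stuck-at-1: g1=1, g2=1, g3=1 [stuck-at-1], g4=1, g5=1, g6=1, g7=0 → 0 — eliminated
  g6 stuck-at-0: g1=1, g2=1, g3=1, g4=1, g5=1, g6=0 [stuck-at-0], g7=1 → 1 — matches
Only g6 stuck-at-0 reproduces the observed 1.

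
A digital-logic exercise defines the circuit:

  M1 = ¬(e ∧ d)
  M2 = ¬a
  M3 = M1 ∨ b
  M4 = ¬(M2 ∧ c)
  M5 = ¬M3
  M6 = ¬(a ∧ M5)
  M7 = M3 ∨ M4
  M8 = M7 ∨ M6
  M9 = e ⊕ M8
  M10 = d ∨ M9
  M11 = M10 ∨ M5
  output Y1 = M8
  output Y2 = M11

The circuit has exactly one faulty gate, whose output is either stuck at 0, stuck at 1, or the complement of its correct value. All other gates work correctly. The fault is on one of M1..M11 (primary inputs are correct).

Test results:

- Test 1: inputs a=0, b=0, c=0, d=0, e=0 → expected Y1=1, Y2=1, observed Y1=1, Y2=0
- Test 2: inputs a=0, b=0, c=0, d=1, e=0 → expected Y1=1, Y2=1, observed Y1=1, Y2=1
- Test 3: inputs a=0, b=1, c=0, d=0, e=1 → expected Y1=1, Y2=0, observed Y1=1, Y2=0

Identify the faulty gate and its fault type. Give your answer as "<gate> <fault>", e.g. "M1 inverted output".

M9 stuck-at-0

Fault-free values for test 1 (a=0, b=0, c=0, d=0, e=0): M1=1, M2=1, M3=1, M4=1, M5=0, M6=1, M7=1, M8=1, M9=1, M10=1, M11=1, giving Y1=1, Y2=1. Observed Y1=1, Y2=0.
Test 1: faults giving observed Y1=1, Y2=0 are {M9 stuck-at-0, M9 inverted output, M10 stuck-at-0, M10 inverted output, M11 stuck-at-0, M11 inverted output}.
Test 2 (a=0, b=0, c=0, d=1, e=0): fault-free M1=1, M2=1, M3=1, M4=1, M5=0, M6=1, M7=1, M8=1, M9=1, M10=1, M11=1 → Y1=1, Y2=1; observed Y1=1, Y2=1. Eliminates M10 stuck-at-0, M10 inverted output, M11 stuck-at-0, M11 inverted output.
Test 3 (a=0, b=1, c=0, d=0, e=1): fault-free M1=1, M2=1, M3=1, M4=1, M5=0, M6=1, M7=1, M8=1, M9=0, M10=0, M11=0 → Y1=1, Y2=0; observed Y1=1, Y2=0. Eliminates M9 inverted output.
Only M9 stuck-at-0 is consistent with every test.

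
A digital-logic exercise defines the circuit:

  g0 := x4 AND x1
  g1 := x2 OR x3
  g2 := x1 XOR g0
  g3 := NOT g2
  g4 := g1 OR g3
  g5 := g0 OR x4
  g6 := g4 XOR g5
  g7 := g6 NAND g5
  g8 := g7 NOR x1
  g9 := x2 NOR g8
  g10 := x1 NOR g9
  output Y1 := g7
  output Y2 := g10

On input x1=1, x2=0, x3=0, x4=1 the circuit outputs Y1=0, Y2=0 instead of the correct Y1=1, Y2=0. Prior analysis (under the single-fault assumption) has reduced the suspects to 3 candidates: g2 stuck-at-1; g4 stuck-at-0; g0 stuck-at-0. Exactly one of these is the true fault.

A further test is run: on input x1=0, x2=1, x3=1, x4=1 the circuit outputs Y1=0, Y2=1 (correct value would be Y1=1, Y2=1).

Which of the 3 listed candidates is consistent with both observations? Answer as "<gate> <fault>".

Evaluate each candidate on input x1=0, x2=1, x3=1, x4=1:
  g2 stuck-at-1: g0=0, g1=1, g2=1 [stuck-at-1], g3=0, g4=1, g5=1, g6=0, g7=1, g8=0, g9=0, g10=1 → Y1=1, Y2=1 — eliminated
  g4 stuck-at-0: g0=0, g1=1, g2=0, g3=1, g4=0 [stuck-at-0], g5=1, g6=1, g7=0, g8=1, g9=0, g10=1 → Y1=0, Y2=1 — matches
  g0 stuck-at-0: g0=0 [stuck-at-0], g1=1, g2=0, g3=1, g4=1, g5=1, g6=0, g7=1, g8=0, g9=0, g10=1 → Y1=1, Y2=1 — eliminated
Only g4 stuck-at-0 reproduces the observed Y1=0, Y2=1.

g4 stuck-at-0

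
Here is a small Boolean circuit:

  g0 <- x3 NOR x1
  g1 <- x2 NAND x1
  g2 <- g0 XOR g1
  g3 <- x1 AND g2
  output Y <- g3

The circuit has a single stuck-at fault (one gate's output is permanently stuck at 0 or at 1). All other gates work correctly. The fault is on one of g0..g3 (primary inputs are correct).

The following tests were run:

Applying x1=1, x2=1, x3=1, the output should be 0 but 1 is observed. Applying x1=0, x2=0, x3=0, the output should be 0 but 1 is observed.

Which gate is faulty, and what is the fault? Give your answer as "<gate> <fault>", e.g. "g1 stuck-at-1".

Fault-free values for test 1 (x1=1, x2=1, x3=1): g0=0, g1=0, g2=0, g3=0, giving Y=0. Observed 1.
Test 1: faults giving observed 1 are {g0 stuck-at-1, g1 stuck-at-1, g2 stuck-at-1, g3 stuck-at-1}.
Test 2 (x1=0, x2=0, x3=0): fault-free g0=1, g1=1, g2=0, g3=0 → 0; observed 1. Eliminates g0 stuck-at-1, g1 stuck-at-1, g2 stuck-at-1.
Only g3 stuck-at-1 is consistent with every test.

g3 stuck-at-1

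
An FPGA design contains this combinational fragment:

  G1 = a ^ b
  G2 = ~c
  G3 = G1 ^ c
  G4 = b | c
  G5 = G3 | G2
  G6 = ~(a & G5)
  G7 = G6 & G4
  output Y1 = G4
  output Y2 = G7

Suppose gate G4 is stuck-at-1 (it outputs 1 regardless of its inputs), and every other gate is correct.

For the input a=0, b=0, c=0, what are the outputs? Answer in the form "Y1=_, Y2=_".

Y1=1, Y2=1

Propagate with G4 forced: G1=0, G2=1, G3=0, G4=1 [stuck-at-1], G5=1, G6=1, G7=1.
So the outputs are Y1=1, Y2=1. (Without the fault they would be Y1=0, Y2=0.)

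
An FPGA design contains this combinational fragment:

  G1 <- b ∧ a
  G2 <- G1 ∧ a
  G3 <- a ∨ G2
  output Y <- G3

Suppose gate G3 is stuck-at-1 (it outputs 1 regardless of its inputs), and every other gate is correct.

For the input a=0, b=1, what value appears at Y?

Propagate with G3 forced: G1=0, G2=0, G3=1 [stuck-at-1].
So Y = 1. (Without the fault it would be 0.)

1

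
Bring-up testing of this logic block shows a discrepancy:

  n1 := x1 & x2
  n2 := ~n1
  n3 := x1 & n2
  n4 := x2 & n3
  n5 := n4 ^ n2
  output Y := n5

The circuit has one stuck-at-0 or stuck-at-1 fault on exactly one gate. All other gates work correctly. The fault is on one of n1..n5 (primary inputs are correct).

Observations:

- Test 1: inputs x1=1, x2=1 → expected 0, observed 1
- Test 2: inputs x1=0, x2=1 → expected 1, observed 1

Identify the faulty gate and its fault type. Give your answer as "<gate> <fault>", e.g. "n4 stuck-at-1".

Fault-free values for test 1 (x1=1, x2=1): n1=1, n2=0, n3=0, n4=0, n5=0, giving Y=0. Observed 1.
Test 1: faults giving observed 1 are {n3 stuck-at-1, n4 stuck-at-1, n5 stuck-at-1}.
Test 2 (x1=0, x2=1): fault-free n1=0, n2=1, n3=0, n4=0, n5=1 → 1; observed 1. Eliminates n3 stuck-at-1, n4 stuck-at-1.
Only n5 stuck-at-1 is consistent with every test.

n5 stuck-at-1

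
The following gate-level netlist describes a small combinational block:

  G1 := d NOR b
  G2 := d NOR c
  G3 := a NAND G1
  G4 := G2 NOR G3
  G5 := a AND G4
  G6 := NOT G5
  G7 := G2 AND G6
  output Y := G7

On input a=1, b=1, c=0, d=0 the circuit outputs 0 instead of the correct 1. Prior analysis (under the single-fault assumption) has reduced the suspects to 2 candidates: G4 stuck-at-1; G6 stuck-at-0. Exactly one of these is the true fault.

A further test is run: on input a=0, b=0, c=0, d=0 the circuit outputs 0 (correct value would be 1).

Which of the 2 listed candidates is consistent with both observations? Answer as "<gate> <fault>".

Evaluate each candidate on input a=0, b=0, c=0, d=0:
  G4 stuck-at-1: G1=1, G2=1, G3=1, G4=1 [stuck-at-1], G5=0, G6=1, G7=1 → 1 — eliminated
  G6 stuck-at-0: G1=1, G2=1, G3=1, G4=0, G5=0, G6=0 [stuck-at-0], G7=0 → 0 — matches
Only G6 stuck-at-0 reproduces the observed 0.

G6 stuck-at-0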